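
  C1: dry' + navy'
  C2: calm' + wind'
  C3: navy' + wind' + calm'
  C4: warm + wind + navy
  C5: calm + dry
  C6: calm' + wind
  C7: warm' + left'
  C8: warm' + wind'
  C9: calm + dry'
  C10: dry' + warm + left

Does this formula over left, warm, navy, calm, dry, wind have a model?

No

Suppose dry = 0.
From the singleton clause (calm), calm = 1.
From the singleton clause (wind'), wind = 0.
That conflicts with the unit clause (wind).
Backtrack on dry: now try dry = 1.
From the singleton clause (navy'), navy = 0.
From the singleton clause (calm), calm = 1.
From the singleton clause (wind'), wind = 0.
That conflicts with the unit clause (wind).
Both values of dry lead to a conflict.
No assignment satisfies every clause.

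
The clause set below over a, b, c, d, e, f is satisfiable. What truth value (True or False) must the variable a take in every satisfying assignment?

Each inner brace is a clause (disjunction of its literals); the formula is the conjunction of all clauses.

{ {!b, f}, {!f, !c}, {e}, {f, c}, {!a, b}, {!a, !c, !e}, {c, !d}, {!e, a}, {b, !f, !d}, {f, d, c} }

True

Suppose a = false.
(e) alone gives e = true.
But (!e) is also a unit clause — contradiction.
So every satisfying assignment has a = True.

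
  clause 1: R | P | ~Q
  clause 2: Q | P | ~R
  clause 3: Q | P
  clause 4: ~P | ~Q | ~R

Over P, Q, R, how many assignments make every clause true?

4

There are 2^3 = 8 truth assignments over (P, Q, R).
Check each against the 4 clauses (columns in the order P, Q, R):
  F F F  ✗ fails (Q | P)
  F F T  ✗ fails (Q | P | ~R)
  F T F  ✗ fails (R | P | ~Q)
  F T T  ✓ satisfies all
  T F F  ✓ satisfies all
  T F T  ✓ satisfies all
  T T F  ✓ satisfies all
  T T T  ✗ fails (~P | ~Q | ~R)
4 of the 8 rows are models.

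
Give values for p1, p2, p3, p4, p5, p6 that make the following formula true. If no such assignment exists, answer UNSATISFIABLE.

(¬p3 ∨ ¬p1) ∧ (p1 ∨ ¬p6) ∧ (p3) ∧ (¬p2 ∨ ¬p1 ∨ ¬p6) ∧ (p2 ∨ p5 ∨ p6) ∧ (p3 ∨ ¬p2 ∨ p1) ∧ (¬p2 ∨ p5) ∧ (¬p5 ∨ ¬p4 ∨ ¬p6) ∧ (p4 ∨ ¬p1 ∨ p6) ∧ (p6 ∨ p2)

From the singleton clause (p3), p3 = True.
From the singleton clause (¬p1), p1 = False.
From the singleton clause (¬p6), p6 = False.
From the singleton clause (p2), p2 = True.
From the singleton clause (p5), p5 = True.
Every clause is now satisfied; p4 is unconstrained.

p1=False; p2=True; p3=True; p4=False; p5=True; p6=False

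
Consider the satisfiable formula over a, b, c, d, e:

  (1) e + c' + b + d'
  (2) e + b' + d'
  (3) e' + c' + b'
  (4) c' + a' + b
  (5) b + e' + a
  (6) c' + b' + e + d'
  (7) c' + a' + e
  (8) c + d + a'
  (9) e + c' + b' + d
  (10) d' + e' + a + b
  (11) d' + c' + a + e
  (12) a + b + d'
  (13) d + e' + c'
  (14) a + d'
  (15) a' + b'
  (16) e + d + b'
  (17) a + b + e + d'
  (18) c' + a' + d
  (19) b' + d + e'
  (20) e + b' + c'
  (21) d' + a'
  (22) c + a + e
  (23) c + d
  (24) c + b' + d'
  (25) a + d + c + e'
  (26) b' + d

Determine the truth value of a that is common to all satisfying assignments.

False

Suppose a = 1.
(b') alone gives b = 0.
(c') alone gives c = 0.
(d) alone gives d = 1.
But (d') is also a unit clause — contradiction.
So every satisfying assignment has a = False.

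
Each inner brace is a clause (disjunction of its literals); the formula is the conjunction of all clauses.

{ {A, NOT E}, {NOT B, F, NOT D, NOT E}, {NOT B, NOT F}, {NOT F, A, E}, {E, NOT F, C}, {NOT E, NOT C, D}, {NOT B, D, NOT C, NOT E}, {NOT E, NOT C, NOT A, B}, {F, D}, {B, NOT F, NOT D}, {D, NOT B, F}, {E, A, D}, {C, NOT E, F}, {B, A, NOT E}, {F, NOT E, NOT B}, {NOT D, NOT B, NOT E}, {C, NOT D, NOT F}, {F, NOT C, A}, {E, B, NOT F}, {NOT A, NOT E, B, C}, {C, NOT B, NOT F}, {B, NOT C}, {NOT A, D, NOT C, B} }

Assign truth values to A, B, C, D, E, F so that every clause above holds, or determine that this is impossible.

Try A = false.
The clause (NOT E) is unit, so E = false.
The clause (NOT F) is unit, so F = false.
The clause (D) is unit, so D = true.
The clause (NOT C) is unit, so C = false.
Every clause is now satisfied; B is unconstrained.

A ↦ false,  B ↦ false,  C ↦ false,  D ↦ true,  E ↦ false,  F ↦ false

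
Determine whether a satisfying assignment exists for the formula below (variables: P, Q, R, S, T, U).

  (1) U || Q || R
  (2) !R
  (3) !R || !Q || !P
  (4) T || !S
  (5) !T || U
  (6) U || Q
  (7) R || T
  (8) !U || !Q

The clause (!R) is unit, so R = false.
The clause (T) is unit, so T = true.
The clause (U) is unit, so U = true.
The clause (!Q) is unit, so Q = false.
No clause remains; P, S are free.
A satisfying assignment: P=false, Q=false, R=false, S=true, T=true, U=true.

Yes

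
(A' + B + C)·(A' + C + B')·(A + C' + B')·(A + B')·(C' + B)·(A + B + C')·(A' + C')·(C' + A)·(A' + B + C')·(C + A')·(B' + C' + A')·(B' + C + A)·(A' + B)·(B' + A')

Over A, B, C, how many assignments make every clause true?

1

There are 2^3 = 8 truth assignments over (A, B, C).
Split on B. With B = 1, the clauses containing B are satisfied and B' drops from the rest; 0 of the 2^2 = 4 assignments to the other variables satisfy what remains.
With B = 0, by the same count on the reduced clause set, 1 assignment works.
Total: 0 + 1 = 1.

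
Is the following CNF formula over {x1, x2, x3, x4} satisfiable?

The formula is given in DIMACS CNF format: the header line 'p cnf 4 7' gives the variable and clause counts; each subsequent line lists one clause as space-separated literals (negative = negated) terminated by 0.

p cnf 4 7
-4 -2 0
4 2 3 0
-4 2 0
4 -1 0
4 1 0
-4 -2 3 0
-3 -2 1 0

Branch on x4: set x4 = False.
From the singleton clause (¬x1), x1 = False.
That conflicts with the unit clause (x1).
That branch fails; take x4 = True instead.
From the singleton clause (¬x2), x2 = False.
That conflicts with the unit clause (x2).
Both values of x4 lead to a conflict.
No assignment satisfies every clause.

No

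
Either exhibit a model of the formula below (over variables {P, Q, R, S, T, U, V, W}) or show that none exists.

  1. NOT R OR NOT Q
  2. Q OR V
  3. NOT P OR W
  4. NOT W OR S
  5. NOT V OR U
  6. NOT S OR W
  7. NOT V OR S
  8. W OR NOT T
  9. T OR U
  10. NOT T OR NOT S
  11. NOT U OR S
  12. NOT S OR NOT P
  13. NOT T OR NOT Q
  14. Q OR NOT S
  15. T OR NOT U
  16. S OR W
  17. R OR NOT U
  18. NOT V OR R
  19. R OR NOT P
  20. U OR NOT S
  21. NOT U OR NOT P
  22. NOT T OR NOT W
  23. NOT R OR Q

Branch on R: set R = false.
Unit clause (NOT U) forces U = false.
Unit clause (NOT V) forces V = false.
Unit clause (Q) forces Q = true.
Unit clause (T) forces T = true.
But (NOT T) is also a unit clause — contradiction.
Undo R and try R = true.
Unit clause (NOT Q) forces Q = false.
But (Q) is also a unit clause — contradiction.
Both values of R lead to a conflict.

UNSATISFIABLE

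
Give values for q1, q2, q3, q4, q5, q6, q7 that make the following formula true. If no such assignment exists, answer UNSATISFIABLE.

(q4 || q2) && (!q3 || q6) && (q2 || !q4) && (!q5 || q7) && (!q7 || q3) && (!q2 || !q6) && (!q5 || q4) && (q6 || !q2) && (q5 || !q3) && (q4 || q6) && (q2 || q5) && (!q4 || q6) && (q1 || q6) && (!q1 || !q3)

UNSATISFIABLE

Suppose q4 = true.
Unit clause (q2) forces q2 = true.
Unit clause (!q6) forces q6 = false.
Now (q6) is unsatisfied and unit — conflict.
So q4 must be the other value — set q4 = false.
Unit clause (q2) forces q2 = true.
Unit clause (!q6) forces q6 = false.
Now (q6) is unsatisfied and unit — conflict.
Either choice for q4 ends in contradiction.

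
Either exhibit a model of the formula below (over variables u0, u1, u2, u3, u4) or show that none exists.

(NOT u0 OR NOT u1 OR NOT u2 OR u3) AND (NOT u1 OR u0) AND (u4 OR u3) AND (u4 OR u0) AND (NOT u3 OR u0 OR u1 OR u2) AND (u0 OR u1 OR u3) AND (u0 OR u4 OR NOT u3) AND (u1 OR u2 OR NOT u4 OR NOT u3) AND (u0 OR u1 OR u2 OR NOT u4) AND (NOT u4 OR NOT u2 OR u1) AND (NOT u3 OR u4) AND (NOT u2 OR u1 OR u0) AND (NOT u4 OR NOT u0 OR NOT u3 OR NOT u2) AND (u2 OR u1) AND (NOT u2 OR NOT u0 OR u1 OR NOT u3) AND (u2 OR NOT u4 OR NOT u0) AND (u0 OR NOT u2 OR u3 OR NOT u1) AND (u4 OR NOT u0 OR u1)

Branch on u1: set u1 = false.
Unit clause (u2) forces u2 = true.
Unit clause (NOT u4) forces u4 = false.
Unit clause (u3) forces u3 = true.
But (NOT u3) is also a unit clause — contradiction.
That branch fails; take u1 = true instead.
Unit clause (u0) forces u0 = true.
Branch on u2: set u2 = false.
Unit clause (NOT u4) forces u4 = false.
Unit clause (u3) forces u3 = true.
But (NOT u3) is also a unit clause — contradiction.
That branch fails; take u2 = true instead.
Unit clause (u3) forces u3 = true.
Unit clause (u4) forces u4 = true.
But (NOT u4) is also a unit clause — contradiction.
Neither u2 = true nor u2 = false works.
Neither u1 = true nor u1 = false works.

UNSATISFIABLE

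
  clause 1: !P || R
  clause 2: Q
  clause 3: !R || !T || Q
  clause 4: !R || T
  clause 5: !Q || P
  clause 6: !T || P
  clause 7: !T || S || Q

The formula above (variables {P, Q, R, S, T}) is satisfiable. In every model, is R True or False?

True

Suppose R = false.
From the singleton clause (!P), P = false.
From the singleton clause (Q), Q = true.
That conflicts with the unit clause (!Q).
So every satisfying assignment has R = True.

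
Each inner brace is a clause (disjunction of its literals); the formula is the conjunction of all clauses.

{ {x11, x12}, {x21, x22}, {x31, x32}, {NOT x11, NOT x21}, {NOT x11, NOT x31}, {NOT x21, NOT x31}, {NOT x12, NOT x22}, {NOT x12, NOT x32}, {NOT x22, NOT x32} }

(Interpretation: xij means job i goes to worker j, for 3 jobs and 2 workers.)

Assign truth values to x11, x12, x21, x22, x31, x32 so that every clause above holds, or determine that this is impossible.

Branch on x11: set x11 = true.
(NOT x21) alone gives x21 = false.
(x22) alone gives x22 = true.
(NOT x31) alone gives x31 = false.
(x32) alone gives x32 = true.
That conflicts with the unit clause (NOT x32).
Undo x11 and try x11 = false.
(x12) alone gives x12 = true.
(NOT x22) alone gives x22 = false.
(x21) alone gives x21 = true.
(NOT x31) alone gives x31 = false.
(x32) alone gives x32 = true.
That conflicts with the unit clause (NOT x32).
Either choice for x11 ends in contradiction.

UNSATISFIABLE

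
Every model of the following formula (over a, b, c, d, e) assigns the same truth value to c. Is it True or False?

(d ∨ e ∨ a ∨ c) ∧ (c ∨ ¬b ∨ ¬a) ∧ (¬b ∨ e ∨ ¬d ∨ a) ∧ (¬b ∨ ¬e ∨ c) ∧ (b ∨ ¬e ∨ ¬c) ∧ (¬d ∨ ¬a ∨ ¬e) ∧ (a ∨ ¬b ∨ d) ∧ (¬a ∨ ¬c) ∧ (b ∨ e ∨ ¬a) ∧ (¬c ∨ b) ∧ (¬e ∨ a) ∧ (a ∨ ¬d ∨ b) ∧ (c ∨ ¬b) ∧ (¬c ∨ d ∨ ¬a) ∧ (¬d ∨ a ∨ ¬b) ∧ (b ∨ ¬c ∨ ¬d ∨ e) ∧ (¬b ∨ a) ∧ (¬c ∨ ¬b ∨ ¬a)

Suppose c = True.
Unit clause (¬a) forces a = False.
Unit clause (b) forces b = True.
That conflicts with the unit clause (¬b).
So every satisfying assignment has c = False.

False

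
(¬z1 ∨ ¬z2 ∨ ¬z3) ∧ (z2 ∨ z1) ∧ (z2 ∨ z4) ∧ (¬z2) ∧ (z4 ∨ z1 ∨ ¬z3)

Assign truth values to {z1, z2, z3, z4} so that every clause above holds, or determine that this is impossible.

z1 ↦ True, z2 ↦ False, z3 ↦ True, z4 ↦ True

From the singleton clause (¬z2), z2 = False.
From the singleton clause (z1), z1 = True.
From the singleton clause (z4), z4 = True.
Every clause is now satisfied; z3 is unconstrained.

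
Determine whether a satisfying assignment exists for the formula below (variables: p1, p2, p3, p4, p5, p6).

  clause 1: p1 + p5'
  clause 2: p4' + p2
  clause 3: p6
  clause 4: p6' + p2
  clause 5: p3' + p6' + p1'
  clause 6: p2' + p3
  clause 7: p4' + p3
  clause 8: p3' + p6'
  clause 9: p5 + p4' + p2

No, unsatisfiable

Unit clause (p6) forces p6 = 1.
Unit clause (p2) forces p2 = 1.
Unit clause (p3) forces p3 = 1.
That conflicts with the unit clause (p3').
No assignment satisfies every clause.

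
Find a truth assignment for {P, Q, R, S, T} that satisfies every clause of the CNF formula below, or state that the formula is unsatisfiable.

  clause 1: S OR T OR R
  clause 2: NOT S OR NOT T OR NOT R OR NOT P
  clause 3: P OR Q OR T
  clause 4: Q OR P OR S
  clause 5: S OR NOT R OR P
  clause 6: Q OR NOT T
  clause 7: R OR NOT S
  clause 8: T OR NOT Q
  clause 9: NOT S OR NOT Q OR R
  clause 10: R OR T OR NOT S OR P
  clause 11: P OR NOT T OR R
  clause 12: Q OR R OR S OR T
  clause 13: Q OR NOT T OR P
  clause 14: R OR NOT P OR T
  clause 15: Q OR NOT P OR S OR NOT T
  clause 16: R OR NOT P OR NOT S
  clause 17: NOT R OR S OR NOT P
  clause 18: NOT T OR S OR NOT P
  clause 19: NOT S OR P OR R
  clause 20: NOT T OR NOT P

P: true, Q: false, R: true, S: true, T: false

Suppose Q = false.
(NOT T) alone gives T = false.
(P) alone gives P = true.
(R) alone gives R = true.
(S) alone gives S = true.
All clauses are satisfied.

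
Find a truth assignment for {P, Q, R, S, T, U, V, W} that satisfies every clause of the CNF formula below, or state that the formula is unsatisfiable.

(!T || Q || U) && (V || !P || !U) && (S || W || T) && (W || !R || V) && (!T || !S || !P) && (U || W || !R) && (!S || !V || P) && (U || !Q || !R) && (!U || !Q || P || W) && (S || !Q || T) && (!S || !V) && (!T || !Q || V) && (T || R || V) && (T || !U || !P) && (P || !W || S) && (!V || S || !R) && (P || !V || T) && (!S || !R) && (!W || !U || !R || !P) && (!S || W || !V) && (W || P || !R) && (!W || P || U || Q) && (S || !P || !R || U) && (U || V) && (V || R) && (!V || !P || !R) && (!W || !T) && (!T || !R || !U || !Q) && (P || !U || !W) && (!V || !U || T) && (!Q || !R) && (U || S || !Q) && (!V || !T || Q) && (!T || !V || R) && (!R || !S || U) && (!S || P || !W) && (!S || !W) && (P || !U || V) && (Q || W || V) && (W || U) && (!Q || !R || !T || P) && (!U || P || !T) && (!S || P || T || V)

P: true; Q: false; R: false; S: false; T: false; U: false; V: true; W: true

Case S = false:
Case W = true:
The clause (P) is unit, so P = true.
The clause (!T) is unit, so T = false.
The clause (!Q) is unit, so Q = false.
The clause (!U) is unit, so U = false.
The clause (!R) is unit, so R = false.
The clause (V) is unit, so V = true.
Every clause now holds.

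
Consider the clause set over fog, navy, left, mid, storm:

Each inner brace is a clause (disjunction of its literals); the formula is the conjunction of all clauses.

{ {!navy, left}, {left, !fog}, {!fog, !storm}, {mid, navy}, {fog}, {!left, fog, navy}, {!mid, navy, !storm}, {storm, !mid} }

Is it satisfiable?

Unit clause (fog) forces fog = true.
Unit clause (left) forces left = true.
Unit clause (!storm) forces storm = false.
Unit clause (!mid) forces mid = false.
Unit clause (navy) forces navy = true.
Every clause now holds.
A satisfying assignment: fog: true,  navy: true,  left: true,  mid: false,  storm: false.

Yes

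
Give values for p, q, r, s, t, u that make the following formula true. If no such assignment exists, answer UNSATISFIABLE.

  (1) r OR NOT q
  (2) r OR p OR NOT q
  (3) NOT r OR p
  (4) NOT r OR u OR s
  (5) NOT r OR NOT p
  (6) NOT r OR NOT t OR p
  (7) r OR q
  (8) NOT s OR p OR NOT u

UNSATISFIABLE

Suppose r = true.
The clause (p) is unit, so p = true.
But (NOT p) is also a unit clause — contradiction.
That branch fails; take r = false instead.
The clause (NOT q) is unit, so q = false.
But (q) is also a unit clause — contradiction.
Either choice for r ends in contradiction.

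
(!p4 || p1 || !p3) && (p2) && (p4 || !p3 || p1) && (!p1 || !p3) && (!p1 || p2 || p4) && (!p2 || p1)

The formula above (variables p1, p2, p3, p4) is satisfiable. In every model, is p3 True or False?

False

Suppose p3 = true.
The clause (p2) is unit, so p2 = true.
The clause (!p1) is unit, so p1 = false.
But (p1) is also a unit clause — contradiction.
So every satisfying assignment has p3 = False.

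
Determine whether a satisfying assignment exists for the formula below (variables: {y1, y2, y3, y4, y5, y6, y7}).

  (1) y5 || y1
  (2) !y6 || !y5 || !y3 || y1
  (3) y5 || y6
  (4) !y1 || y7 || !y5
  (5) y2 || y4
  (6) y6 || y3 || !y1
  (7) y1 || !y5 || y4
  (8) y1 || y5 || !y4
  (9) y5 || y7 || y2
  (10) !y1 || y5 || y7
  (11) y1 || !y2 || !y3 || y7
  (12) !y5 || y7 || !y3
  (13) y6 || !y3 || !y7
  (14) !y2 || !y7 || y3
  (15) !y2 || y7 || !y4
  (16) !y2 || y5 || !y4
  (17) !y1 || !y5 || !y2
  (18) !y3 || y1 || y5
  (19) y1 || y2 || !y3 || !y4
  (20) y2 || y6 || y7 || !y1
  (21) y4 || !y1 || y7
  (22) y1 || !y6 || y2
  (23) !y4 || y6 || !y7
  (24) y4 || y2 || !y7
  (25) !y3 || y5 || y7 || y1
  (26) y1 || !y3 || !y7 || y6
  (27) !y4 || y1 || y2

Satisfiable

Case y5 = true:
Case y1 = true:
The clause (y7) is unit, so y7 = true.
The clause (!y2) is unit, so y2 = false.
The clause (y4) is unit, so y4 = true.
The clause (y6) is unit, so y6 = true.
No clause remains; y3 is free.
A satisfying assignment: y1 ↦ true; y2 ↦ false; y3 ↦ false; y4 ↦ true; y5 ↦ true; y6 ↦ true; y7 ↦ true.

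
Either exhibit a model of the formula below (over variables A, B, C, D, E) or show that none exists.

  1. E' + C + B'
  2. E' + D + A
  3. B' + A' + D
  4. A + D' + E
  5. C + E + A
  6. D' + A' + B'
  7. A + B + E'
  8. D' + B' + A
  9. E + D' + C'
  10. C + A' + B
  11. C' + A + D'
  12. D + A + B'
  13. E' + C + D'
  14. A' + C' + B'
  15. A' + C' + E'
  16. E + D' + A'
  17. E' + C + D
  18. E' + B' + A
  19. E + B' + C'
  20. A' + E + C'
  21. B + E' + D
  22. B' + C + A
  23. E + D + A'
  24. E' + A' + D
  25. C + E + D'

A ↦ 0, B ↦ 0, C ↦ 1, D ↦ 0, E ↦ 0

Case E = 0:
Case A = 0:
(D') alone gives D = 0.
(C) alone gives C = 1.
(B') alone gives B = 0.
This assignment satisfies each clause.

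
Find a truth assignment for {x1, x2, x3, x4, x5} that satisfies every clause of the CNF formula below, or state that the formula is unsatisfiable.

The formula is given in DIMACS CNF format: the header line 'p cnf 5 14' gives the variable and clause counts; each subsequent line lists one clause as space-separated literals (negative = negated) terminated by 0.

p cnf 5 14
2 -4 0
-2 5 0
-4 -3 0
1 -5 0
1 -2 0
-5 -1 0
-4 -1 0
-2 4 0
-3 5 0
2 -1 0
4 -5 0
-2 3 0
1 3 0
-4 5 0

Try x2 = True.
From the singleton clause (x5), x5 = True.
From the singleton clause (x1), x1 = True.
That conflicts with the unit clause (¬x1).
That branch fails; take x2 = False instead.
From the singleton clause (¬x4), x4 = False.
From the singleton clause (¬x1), x1 = False.
From the singleton clause (¬x5), x5 = False.
From the singleton clause (¬x3), x3 = False.
That conflicts with the unit clause (x3).
Neither x2 = True nor x2 = False works.

UNSATISFIABLE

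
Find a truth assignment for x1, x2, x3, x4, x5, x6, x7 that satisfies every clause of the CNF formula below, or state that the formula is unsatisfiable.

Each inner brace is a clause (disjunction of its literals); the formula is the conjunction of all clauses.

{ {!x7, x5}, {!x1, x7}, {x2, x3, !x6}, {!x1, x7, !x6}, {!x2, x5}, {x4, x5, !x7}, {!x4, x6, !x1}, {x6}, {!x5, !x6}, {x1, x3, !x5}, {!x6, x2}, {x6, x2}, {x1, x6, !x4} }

From the singleton clause (x6), x6 = true.
From the singleton clause (!x5), x5 = false.
From the singleton clause (!x7), x7 = false.
From the singleton clause (!x1), x1 = false.
From the singleton clause (!x2), x2 = false.
That conflicts with the unit clause (x2).

UNSATISFIABLE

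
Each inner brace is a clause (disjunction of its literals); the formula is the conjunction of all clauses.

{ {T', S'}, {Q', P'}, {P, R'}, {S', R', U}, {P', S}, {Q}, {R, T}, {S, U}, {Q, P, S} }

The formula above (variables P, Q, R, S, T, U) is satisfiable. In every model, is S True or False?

False

Suppose S = 1.
Unit clause (T') forces T = 0.
Unit clause (Q) forces Q = 1.
Unit clause (P') forces P = 0.
Unit clause (R') forces R = 0.
But (R) is also a unit clause — contradiction.
So every satisfying assignment has S = False.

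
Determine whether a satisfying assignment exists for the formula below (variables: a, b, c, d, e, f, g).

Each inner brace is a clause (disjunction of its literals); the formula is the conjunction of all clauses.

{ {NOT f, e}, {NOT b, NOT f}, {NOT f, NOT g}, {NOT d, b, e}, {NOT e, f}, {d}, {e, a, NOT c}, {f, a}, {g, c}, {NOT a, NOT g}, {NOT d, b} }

Satisfiable

From the singleton clause (d), d = true.
From the singleton clause (b), b = true.
From the singleton clause (NOT f), f = false.
From the singleton clause (NOT e), e = false.
From the singleton clause (a), a = true.
From the singleton clause (NOT g), g = false.
From the singleton clause (c), c = true.
This assignment satisfies each clause.
A satisfying assignment: a: true, b: true, c: true, d: true, e: false, f: false, g: false.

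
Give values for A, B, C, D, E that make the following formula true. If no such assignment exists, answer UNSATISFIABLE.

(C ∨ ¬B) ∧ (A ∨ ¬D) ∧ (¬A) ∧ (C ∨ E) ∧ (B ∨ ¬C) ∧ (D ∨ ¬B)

(¬A) alone gives A = False.
(¬D) alone gives D = False.
(¬B) alone gives B = False.
(¬C) alone gives C = False.
(E) alone gives E = True.
This assignment satisfies each clause.

A ↦ False, B ↦ False, C ↦ False, D ↦ False, E ↦ True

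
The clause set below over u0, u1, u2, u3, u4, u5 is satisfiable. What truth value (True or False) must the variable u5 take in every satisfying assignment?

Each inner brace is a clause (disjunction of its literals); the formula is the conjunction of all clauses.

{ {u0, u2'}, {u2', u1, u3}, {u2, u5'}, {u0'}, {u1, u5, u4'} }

Suppose u5 = 1.
From the singleton clause (u2), u2 = 1.
From the singleton clause (u0), u0 = 1.
But (u0') is also a unit clause — contradiction.
So every satisfying assignment has u5 = False.

False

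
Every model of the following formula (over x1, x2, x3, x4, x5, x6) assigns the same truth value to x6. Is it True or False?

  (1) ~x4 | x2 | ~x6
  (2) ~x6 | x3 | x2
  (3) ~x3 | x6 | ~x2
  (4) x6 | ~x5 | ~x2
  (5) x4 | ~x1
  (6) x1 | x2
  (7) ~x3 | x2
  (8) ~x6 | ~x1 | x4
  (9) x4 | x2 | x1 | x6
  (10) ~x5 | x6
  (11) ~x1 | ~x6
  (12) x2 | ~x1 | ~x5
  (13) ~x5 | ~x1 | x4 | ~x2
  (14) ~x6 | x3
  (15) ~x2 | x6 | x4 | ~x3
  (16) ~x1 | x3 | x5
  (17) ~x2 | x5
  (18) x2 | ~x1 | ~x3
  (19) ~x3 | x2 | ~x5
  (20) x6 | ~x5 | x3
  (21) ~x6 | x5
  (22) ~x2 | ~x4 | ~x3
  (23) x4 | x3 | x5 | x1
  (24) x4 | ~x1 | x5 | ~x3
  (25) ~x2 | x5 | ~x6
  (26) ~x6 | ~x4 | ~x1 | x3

True

Suppose x6 = 0.
From the singleton clause (~x5), x5 = 0.
From the singleton clause (~x2), x2 = 0.
From the singleton clause (x1), x1 = 1.
From the singleton clause (x4), x4 = 1.
From the singleton clause (~x3), x3 = 0.
Now (x3) is unsatisfied and unit — conflict.
So every satisfying assignment has x6 = True.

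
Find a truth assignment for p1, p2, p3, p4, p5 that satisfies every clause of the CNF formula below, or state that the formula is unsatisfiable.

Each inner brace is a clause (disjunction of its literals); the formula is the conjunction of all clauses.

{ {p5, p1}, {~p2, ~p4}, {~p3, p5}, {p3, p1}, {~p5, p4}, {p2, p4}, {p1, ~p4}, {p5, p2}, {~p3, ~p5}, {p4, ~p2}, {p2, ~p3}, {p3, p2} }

UNSATISFIABLE

Case p5 = 1:
The clause (p4) is unit, so p4 = 1.
The clause (~p2) is unit, so p2 = 0.
The clause (p1) is unit, so p1 = 1.
The clause (~p3) is unit, so p3 = 0.
Now (p3) is unsatisfied and unit — conflict.
Backtrack on p5: now try p5 = 0.
The clause (p1) is unit, so p1 = 1.
The clause (~p3) is unit, so p3 = 0.
The clause (p2) is unit, so p2 = 1.
The clause (~p4) is unit, so p4 = 0.
Now (p4) is unsatisfied and unit — conflict.
Either choice for p5 ends in contradiction.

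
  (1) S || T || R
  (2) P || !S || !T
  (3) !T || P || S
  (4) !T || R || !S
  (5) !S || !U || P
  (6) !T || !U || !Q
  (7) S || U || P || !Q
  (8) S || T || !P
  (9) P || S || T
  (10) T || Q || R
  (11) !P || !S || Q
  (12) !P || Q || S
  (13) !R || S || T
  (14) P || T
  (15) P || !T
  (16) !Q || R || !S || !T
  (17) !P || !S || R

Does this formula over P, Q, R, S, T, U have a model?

Yes, satisfiable

Case P = true:
Case S = true:
The clause (Q) is unit, so Q = true.
The clause (R) is unit, so R = true.
Case T = false:
Every clause is now satisfied; U is unconstrained.
A satisfying assignment: P=true; Q=true; R=true; S=true; T=false; U=true.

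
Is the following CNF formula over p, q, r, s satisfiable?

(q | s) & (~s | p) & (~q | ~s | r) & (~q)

Yes

Unit clause (~q) forces q = 0.
Unit clause (s) forces s = 1.
Unit clause (p) forces p = 1.
No clause remains; r is free.
A satisfying assignment: p: 1, q: 0, r: 1, s: 1.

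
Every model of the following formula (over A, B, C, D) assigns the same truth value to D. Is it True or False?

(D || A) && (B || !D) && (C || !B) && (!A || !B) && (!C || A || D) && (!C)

Suppose D = true.
From the singleton clause (B), B = true.
From the singleton clause (C), C = true.
That conflicts with the unit clause (!C).
So every satisfying assignment has D = False.

False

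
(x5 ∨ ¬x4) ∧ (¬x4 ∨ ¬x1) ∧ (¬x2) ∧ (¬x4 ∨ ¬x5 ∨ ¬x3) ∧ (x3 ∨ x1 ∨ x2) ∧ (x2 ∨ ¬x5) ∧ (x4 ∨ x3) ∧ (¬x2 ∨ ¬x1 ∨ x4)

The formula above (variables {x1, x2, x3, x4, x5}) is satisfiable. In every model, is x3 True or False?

True

Suppose x3 = False.
Unit clause (¬x2) forces x2 = False.
Unit clause (x1) forces x1 = True.
Unit clause (¬x4) forces x4 = False.
Now (x4) is unsatisfied and unit — conflict.
So every satisfying assignment has x3 = True.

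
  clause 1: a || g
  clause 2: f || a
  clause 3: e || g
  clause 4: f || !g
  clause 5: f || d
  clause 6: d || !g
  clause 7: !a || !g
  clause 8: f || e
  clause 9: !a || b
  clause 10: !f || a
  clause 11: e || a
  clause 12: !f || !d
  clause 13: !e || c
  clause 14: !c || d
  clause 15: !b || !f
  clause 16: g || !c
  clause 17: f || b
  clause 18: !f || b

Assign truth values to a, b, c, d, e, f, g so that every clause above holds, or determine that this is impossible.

UNSATISFIABLE

Try a = true.
The clause (!g) is unit, so g = false.
The clause (e) is unit, so e = true.
The clause (b) is unit, so b = true.
The clause (c) is unit, so c = true.
But (!c) is also a unit clause — contradiction.
Backtrack on a: now try a = false.
The clause (g) is unit, so g = true.
The clause (f) is unit, so f = true.
But (!f) is also a unit clause — contradiction.
Either choice for a ends in contradiction.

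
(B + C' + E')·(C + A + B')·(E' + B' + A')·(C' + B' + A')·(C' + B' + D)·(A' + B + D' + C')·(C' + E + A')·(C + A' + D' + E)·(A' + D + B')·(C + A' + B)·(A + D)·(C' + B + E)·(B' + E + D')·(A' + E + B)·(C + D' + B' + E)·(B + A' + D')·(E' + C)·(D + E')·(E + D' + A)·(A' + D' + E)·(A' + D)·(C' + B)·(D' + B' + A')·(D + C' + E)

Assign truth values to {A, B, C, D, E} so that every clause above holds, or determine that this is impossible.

A: 0,  B: 1,  C: 1,  D: 1,  E: 1

Try A = 0.
From the singleton clause (D), D = 1.
From the singleton clause (E), E = 1.
From the singleton clause (C), C = 1.
From the singleton clause (B), B = 1.
This assignment satisfies each clause.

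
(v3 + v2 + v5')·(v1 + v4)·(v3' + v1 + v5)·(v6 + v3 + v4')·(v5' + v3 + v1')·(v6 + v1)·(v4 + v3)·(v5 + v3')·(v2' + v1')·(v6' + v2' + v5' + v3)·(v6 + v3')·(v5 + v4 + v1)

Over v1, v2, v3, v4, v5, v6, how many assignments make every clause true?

7

There are 2^6 = 64 truth assignments over (v1, v2, v3, v4, v5, v6).
Split on v3. With v3 = 1, the clauses containing v3 are satisfied and v3' drops from the rest; 4 of the 2^5 = 32 assignments to the other variables satisfy what remains.
With v3 = 0, by the same count on the reduced clause set, 3 assignments work.
(One model: v1=F, v2=F, v3=F, v4=T, v5=F, v6=T.)
Total: 4 + 3 = 7.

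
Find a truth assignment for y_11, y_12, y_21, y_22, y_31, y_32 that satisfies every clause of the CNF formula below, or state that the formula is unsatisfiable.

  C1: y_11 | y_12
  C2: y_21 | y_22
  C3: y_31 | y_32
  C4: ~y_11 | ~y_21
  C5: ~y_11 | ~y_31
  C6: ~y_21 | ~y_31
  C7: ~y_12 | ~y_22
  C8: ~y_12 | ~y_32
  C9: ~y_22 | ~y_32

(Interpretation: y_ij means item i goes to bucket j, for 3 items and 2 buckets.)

UNSATISFIABLE

Suppose y_11 = 1.
(~y_21) alone gives y_21 = 0.
(y_22) alone gives y_22 = 1.
(~y_31) alone gives y_31 = 0.
(y_32) alone gives y_32 = 1.
But (~y_32) is also a unit clause — contradiction.
So y_11 must be the other value — set y_11 = 0.
(y_12) alone gives y_12 = 1.
(~y_22) alone gives y_22 = 0.
(y_21) alone gives y_21 = 1.
(~y_31) alone gives y_31 = 0.
(y_32) alone gives y_32 = 1.
But (~y_32) is also a unit clause — contradiction.
Neither y_11 = 1 nor y_11 = 0 works.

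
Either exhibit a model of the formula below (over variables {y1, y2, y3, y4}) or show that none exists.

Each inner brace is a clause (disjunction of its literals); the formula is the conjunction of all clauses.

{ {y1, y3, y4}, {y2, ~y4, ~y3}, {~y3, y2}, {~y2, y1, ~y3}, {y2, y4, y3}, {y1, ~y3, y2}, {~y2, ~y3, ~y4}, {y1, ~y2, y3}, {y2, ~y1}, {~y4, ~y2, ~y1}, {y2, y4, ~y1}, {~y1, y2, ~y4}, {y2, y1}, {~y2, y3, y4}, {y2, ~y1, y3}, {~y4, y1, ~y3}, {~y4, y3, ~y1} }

y1 ↦ 1; y2 ↦ 1; y3 ↦ 1; y4 ↦ 0

Try y3 = 1.
Unit clause (y2) forces y2 = 1.
Unit clause (y1) forces y1 = 1.
Unit clause (~y4) forces y4 = 0.
This assignment satisfies each clause.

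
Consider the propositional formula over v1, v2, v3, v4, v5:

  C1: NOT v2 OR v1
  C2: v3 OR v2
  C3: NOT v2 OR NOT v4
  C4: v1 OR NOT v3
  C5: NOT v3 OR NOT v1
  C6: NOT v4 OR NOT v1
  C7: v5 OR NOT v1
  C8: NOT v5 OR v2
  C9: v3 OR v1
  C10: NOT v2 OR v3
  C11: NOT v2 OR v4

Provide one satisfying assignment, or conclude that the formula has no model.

Case v2 = false:
(v3) alone gives v3 = true.
(v1) alone gives v1 = true.
But (NOT v1) is also a unit clause — contradiction.
Backtrack on v2: now try v2 = true.
(v1) alone gives v1 = true.
(NOT v4) alone gives v4 = false.
But (v4) is also a unit clause — contradiction.
Neither v2 = true nor v2 = false works.

UNSATISFIABLE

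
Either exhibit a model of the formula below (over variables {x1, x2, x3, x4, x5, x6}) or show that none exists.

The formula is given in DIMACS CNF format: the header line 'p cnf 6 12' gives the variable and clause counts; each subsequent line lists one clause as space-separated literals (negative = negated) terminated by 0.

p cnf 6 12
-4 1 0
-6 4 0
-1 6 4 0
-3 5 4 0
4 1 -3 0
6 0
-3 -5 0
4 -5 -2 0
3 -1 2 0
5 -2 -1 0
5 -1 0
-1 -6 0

UNSATISFIABLE

The clause (x6) is unit, so x6 = True.
The clause (x4) is unit, so x4 = True.
The clause (x1) is unit, so x1 = True.
But (¬x1) is also a unit clause — contradiction.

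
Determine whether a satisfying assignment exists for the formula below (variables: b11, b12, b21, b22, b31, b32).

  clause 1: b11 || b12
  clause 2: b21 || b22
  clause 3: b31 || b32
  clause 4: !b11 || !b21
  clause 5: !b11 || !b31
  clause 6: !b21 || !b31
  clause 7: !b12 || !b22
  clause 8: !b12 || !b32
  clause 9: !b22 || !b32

Case b11 = true:
Unit clause (!b21) forces b21 = false.
Unit clause (b22) forces b22 = true.
Unit clause (!b31) forces b31 = false.
Unit clause (b32) forces b32 = true.
That conflicts with the unit clause (!b32).
That branch fails; take b11 = false instead.
Unit clause (b12) forces b12 = true.
Unit clause (!b22) forces b22 = false.
Unit clause (b21) forces b21 = true.
Unit clause (!b31) forces b31 = false.
Unit clause (b32) forces b32 = true.
That conflicts with the unit clause (!b32).
Both values of b11 lead to a conflict.
No assignment satisfies every clause.

No, unsatisfiable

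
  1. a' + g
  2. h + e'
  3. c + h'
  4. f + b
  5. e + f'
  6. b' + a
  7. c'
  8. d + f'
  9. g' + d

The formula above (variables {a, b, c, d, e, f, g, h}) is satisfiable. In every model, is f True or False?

Suppose f = 1.
(e) alone gives e = 1.
(h) alone gives h = 1.
(c) alone gives c = 1.
That conflicts with the unit clause (c').
So every satisfying assignment has f = False.

False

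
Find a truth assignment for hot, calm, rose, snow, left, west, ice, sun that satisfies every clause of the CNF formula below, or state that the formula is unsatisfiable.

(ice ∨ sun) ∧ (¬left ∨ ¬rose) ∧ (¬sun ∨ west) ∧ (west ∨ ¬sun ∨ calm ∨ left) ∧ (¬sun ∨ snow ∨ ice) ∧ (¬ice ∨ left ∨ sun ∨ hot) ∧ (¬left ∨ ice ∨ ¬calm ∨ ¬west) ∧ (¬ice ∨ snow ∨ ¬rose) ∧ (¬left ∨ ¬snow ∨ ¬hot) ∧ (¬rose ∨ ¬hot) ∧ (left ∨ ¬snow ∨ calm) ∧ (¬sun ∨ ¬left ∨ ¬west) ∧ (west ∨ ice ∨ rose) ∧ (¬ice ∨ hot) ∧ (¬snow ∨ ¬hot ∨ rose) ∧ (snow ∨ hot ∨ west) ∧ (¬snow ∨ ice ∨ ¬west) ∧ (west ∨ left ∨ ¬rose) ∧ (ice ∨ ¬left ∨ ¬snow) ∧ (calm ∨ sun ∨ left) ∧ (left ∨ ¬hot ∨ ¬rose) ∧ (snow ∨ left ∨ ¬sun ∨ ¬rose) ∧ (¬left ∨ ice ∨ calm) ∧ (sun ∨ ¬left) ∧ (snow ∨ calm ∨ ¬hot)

hot: True,  calm: True,  rose: False,  snow: False,  left: False,  west: True,  ice: True,  sun: True

Case ice = True:
Unit clause (hot) forces hot = True.
Unit clause (¬rose) forces rose = False.
Unit clause (¬snow) forces snow = False.
Unit clause (calm) forces calm = True.
Case sun = True:
Unit clause (west) forces west = True.
Unit clause (¬left) forces left = False.
All clauses are satisfied.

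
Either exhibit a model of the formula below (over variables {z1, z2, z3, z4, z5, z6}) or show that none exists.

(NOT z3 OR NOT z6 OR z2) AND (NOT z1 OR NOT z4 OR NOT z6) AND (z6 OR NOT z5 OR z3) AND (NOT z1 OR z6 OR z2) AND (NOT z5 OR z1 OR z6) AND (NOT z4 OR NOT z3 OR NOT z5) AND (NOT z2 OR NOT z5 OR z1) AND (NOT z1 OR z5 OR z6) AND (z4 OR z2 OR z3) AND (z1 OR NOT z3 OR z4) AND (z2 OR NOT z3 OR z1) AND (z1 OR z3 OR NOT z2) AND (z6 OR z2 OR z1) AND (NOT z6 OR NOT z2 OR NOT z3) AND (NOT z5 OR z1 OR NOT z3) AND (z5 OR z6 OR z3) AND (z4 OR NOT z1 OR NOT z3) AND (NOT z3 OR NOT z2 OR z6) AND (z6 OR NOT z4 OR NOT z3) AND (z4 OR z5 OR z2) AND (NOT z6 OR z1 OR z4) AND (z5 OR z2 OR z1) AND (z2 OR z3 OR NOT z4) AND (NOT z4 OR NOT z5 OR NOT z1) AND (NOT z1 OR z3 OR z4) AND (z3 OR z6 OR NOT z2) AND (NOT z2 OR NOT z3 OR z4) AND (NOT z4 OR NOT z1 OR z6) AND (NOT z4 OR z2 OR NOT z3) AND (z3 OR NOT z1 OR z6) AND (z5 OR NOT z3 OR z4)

UNSATISFIABLE

Branch on z3: set z3 = false.
Branch on z6: set z6 = true.
Branch on z1: set z1 = false.
Unit clause (NOT z2) forces z2 = false.
Unit clause (z4) forces z4 = true.
But (NOT z4) is also a unit clause — contradiction.
Undo z1 and try z1 = true.
Unit clause (NOT z4) forces z4 = false.
But (z4) is also a unit clause — contradiction.
Both values of z1 lead to a conflict.
Undo z6 and try z6 = false.
Unit clause (NOT z5) forces z5 = false.
But (z5) is also a unit clause — contradiction.
Both values of z6 lead to a conflict.
Undo z3 and try z3 = true.
Branch on z6: set z6 = false.
Unit clause (NOT z2) forces z2 = false.
Unit clause (NOT z1) forces z1 = false.
But (z1) is also a unit clause — contradiction.
Undo z6 and try z6 = true.
Unit clause (z2) forces z2 = true.
But (NOT z2) is also a unit clause — contradiction.
Both values of z6 lead to a conflict.
Both values of z3 lead to a conflict.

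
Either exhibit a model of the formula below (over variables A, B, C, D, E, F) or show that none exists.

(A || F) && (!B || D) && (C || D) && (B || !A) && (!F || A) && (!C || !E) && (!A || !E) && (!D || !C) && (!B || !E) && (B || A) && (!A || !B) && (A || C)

UNSATISFIABLE

Branch on A: set A = true.
Unit clause (B) forces B = true.
That conflicts with the unit clause (!B).
Undo A and try A = false.
Unit clause (F) forces F = true.
That conflicts with the unit clause (!F).
Both values of A lead to a conflict.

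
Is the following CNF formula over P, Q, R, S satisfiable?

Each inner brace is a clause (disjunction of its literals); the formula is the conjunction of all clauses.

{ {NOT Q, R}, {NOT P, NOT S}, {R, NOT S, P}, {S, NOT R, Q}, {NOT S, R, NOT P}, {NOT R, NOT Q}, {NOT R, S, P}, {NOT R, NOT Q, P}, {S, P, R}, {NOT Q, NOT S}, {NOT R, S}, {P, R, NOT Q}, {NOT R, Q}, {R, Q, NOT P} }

No, unsatisfiable

Suppose Q = false.
(NOT R) alone gives R = false.
(NOT P) alone gives P = false.
(NOT S) alone gives S = false.
That conflicts with the unit clause (S).
So Q must be the other value — set Q = true.
(R) alone gives R = true.
That conflicts with the unit clause (NOT R).
Neither Q = true nor Q = false works.
No assignment satisfies every clause.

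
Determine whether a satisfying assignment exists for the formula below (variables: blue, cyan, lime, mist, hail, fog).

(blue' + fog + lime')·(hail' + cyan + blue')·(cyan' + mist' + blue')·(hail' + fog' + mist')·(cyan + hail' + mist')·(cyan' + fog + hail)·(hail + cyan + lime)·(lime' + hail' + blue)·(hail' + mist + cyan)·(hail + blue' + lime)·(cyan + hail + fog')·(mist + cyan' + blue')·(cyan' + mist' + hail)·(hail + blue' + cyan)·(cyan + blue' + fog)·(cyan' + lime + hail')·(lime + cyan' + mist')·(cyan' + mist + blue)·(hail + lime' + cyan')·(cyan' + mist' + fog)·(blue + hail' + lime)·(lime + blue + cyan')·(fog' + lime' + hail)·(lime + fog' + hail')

Yes, satisfiable

Case blue = 0:
Case lime = 1:
(hail') alone gives hail = 0.
(cyan') alone gives cyan = 0.
(fog') alone gives fog = 0.
No clause remains; mist is free.
A satisfying assignment: blue ↦ 0; cyan ↦ 0; lime ↦ 1; mist ↦ 1; hail ↦ 0; fog ↦ 0.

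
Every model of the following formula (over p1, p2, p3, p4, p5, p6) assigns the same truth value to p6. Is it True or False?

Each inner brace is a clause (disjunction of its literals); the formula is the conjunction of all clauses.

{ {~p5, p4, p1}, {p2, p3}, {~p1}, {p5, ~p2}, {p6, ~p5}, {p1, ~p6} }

False

Suppose p6 = 1.
(~p1) alone gives p1 = 0.
That conflicts with the unit clause (p1).
So every satisfying assignment has p6 = False.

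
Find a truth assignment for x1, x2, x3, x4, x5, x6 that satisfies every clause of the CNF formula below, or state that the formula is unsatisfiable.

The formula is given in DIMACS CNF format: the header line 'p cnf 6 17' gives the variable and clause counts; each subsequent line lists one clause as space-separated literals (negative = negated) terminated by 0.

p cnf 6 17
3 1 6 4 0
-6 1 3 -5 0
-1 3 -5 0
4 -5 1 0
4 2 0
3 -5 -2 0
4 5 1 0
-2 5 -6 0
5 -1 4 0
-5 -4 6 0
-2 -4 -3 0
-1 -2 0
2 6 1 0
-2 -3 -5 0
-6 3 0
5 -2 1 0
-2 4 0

x1 ↦ False, x2 ↦ False, x3 ↦ True, x4 ↦ True, x5 ↦ True, x6 ↦ True

Try x4 = True.
Try x5 = True.
The clause (x6) is unit, so x6 = True.
The clause (x3) is unit, so x3 = True.
The clause (¬x2) is unit, so x2 = False.
All clauses hold; x1 can take either value.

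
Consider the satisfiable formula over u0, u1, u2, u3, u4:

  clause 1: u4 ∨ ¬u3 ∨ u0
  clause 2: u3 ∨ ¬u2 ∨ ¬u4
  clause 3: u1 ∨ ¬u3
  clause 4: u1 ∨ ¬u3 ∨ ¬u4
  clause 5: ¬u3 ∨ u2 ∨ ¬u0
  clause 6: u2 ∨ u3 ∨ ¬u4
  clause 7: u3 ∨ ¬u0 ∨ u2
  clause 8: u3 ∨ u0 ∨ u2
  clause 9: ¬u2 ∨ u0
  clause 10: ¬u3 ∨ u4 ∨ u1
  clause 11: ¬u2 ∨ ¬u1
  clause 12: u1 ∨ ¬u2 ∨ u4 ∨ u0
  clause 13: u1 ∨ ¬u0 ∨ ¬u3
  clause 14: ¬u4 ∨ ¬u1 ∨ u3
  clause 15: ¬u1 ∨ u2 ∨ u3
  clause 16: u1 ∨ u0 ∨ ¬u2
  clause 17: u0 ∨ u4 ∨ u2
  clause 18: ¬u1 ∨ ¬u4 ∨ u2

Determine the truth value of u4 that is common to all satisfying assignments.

False

Suppose u4 = True.
Case u3 = True:
From the singleton clause (u1), u1 = True.
From the singleton clause (¬u2), u2 = False.
But (u2) is also a unit clause — contradiction.
So u3 must be the other value — set u3 = False.
From the singleton clause (¬u2), u2 = False.
But (u2) is also a unit clause — contradiction.
Either choice for u3 ends in contradiction.
So every satisfying assignment has u4 = False.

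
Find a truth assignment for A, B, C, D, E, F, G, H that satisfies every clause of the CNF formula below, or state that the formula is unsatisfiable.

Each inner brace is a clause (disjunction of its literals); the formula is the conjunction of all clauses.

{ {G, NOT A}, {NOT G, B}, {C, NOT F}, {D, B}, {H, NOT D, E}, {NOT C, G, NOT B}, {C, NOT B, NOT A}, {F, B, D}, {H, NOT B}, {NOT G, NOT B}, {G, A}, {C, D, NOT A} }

Suppose G = true.
From the singleton clause (B), B = true.
That conflicts with the unit clause (NOT B).
That branch fails; take G = false instead.
From the singleton clause (NOT A), A = false.
That conflicts with the unit clause (A).
Either choice for G ends in contradiction.

UNSATISFIABLE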